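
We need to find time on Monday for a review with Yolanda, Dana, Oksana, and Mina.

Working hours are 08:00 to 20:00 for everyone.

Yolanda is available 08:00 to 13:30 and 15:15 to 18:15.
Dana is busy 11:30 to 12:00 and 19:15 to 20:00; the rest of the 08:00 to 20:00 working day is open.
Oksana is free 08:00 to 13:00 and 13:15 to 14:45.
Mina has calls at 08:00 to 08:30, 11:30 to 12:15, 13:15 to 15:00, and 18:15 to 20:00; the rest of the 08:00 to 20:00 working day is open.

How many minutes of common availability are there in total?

225 minutes

Dana free within 08:00–20:00: 08:00–11:30, 12:00–19:15.
Mina free within 08:00–20:00: 08:30–11:30, 12:15–13:15, 15:00–18:15.
Yolanda ∩ Dana: 08:00–11:30, 12:00–13:30, 15:15–18:15.
Yolanda ∩ Dana ∩ Oksana: 08:00–11:30, 12:00–13:00, 13:15–13:30.
Yolanda ∩ Dana ∩ Oksana ∩ Mina: 08:30–11:30, 12:15–13:00.
Total common minutes: 180 + 45 = 225.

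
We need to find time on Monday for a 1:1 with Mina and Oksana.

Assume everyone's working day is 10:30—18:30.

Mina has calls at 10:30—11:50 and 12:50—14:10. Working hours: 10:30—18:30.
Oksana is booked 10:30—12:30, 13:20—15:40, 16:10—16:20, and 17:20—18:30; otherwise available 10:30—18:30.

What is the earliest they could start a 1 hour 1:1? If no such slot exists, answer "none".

16:20

Mina free within 10:30–18:30: 11:50–12:50, 14:10–18:30.
Oksana free within 10:30–18:30: 12:30–13:20, 15:40–16:10, 16:20–17:20.
Mina ∩ Oksana: 12:30–12:50, 15:40–16:10, 16:20–17:20.
Windows ≥ 60 min: 16:20–17:20.
Earliest such window starts at 16:20.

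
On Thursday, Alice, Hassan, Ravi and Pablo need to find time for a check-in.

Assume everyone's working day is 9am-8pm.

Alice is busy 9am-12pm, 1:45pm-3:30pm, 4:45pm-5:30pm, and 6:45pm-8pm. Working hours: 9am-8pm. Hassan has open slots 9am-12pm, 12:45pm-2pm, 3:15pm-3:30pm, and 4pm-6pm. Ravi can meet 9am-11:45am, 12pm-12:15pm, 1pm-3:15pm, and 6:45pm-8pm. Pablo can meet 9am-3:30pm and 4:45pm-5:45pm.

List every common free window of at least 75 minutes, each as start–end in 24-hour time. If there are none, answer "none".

Alice free within 09:00–20:00: 12:00–13:45, 15:30–16:45, 17:30–18:45.
Alice ∩ Hassan: 12:45–13:45, 16:00–16:45, 17:30–18:00.
Alice ∩ Hassan ∩ Ravi: 13:00–13:45.
Alice ∩ Hassan ∩ Ravi ∩ Pablo: 13:00–13:45.
Windows ≥ 75 min: (none).

none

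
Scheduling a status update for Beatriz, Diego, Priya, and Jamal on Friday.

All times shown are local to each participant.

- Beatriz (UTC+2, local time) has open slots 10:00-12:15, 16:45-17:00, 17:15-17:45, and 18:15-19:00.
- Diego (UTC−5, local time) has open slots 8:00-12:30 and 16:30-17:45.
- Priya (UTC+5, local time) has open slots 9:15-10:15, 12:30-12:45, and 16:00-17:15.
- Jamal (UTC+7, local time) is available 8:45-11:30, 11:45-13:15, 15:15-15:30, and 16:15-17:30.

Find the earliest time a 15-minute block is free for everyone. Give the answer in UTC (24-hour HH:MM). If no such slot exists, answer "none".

none

Beatriz → UTC: 08:00–10:15, 14:45–15:00, 15:15–15:45, 16:15–17:00.
Diego → UTC: 13:00–17:30, 21:30–22:45.
Priya → UTC: 04:15–05:15, 07:30–07:45, 11:00–12:15.
Jamal → UTC: 01:45–04:30, 04:45–06:15, 08:15–08:30, 09:15–10:30.
Beatriz ∩ Diego: 14:45–15:00, 15:15–15:45, 16:15–17:00.
Beatriz ∩ Diego ∩ Priya: (none).
Beatriz ∩ Diego ∩ Priya ∩ Jamal: (none).
Windows ≥ 15 min: (none).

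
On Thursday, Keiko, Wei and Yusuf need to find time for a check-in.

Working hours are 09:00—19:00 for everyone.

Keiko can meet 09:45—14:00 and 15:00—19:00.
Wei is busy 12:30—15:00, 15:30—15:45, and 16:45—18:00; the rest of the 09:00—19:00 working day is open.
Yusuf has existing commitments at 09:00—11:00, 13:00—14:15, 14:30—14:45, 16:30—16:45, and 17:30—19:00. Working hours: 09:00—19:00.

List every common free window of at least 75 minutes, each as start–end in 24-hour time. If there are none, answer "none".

11:00–12:30

Wei free within 09:00–19:00: 09:00–12:30, 15:00–15:30, 15:45–16:45, 18:00–19:00.
Yusuf free within 09:00–19:00: 11:00–13:00, 14:15–14:30, 14:45–16:30, 16:45–17:30.
Keiko ∩ Wei: 09:45–12:30, 15:00–15:30, 15:45–16:45, 18:00–19:00.
Keiko ∩ Wei ∩ Yusuf: 11:00–12:30, 15:00–15:30, 15:45–16:30.
Windows ≥ 75 min: 11:00–12:30.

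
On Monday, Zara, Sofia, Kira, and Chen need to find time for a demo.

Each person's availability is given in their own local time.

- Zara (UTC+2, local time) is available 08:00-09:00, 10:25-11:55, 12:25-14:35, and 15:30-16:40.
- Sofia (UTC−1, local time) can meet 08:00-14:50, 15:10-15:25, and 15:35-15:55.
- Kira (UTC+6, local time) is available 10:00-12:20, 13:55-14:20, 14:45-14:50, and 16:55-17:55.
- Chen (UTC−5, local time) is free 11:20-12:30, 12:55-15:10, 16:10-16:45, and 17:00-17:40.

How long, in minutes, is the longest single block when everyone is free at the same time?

0 minutes

Zara → UTC: 06:00–07:00, 08:25–09:55, 10:25–12:35, 13:30–14:40.
Sofia → UTC: 09:00–15:50, 16:10–16:25, 16:35–16:55.
Kira → UTC: 04:00–06:20, 07:55–08:20, 08:45–08:50, 10:55–11:55.
Chen → UTC: 16:20–17:30, 17:55–20:10, 21:10–21:45, 22:00–22:40.
Zara ∩ Sofia: 09:00–09:55, 10:25–12:35, 13:30–14:40.
Zara ∩ Sofia ∩ Kira: 10:55–11:55.
Zara ∩ Sofia ∩ Kira ∩ Chen: (none).
No common window.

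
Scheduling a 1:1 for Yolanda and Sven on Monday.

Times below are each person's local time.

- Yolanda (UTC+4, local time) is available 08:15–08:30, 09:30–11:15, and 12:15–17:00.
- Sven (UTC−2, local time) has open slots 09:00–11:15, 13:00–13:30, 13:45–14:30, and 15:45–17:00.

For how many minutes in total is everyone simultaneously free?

Yolanda → UTC: 04:15–04:30, 05:30–07:15, 08:15–13:00.
Sven → UTC: 11:00–13:15, 15:00–15:30, 15:45–16:30, 17:45–19:00.
Yolanda ∩ Sven: 11:00–13:00.
Total common minutes: 120.

120 minutes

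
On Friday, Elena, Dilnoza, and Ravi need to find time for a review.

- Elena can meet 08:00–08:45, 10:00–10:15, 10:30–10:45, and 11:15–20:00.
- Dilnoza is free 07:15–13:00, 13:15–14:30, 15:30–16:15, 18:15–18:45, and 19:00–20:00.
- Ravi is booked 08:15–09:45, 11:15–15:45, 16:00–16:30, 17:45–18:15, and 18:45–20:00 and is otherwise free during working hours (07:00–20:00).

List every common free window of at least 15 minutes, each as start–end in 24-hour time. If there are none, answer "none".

08:00–08:15, 10:00–10:15, 10:30–10:45, 15:45–16:00, 18:15–18:45

Ravi free within 07:00–20:00: 07:00–08:15, 09:45–11:15, 15:45–16:00, 16:30–17:45, 18:15–18:45.
Elena ∩ Dilnoza: 08:00–08:45, 10:00–10:15, 10:30–10:45, 11:15–13:00, 13:15–14:30, 15:30–16:15, 18:15–18:45, 19:00–20:00.
Elena ∩ Dilnoza ∩ Ravi: 08:00–08:15, 10:00–10:15, 10:30–10:45, 15:45–16:00, 18:15–18:45.
Windows ≥ 15 min: 08:00–08:15, 10:00–10:15, 10:30–10:45, 15:45–16:00, 18:15–18:45.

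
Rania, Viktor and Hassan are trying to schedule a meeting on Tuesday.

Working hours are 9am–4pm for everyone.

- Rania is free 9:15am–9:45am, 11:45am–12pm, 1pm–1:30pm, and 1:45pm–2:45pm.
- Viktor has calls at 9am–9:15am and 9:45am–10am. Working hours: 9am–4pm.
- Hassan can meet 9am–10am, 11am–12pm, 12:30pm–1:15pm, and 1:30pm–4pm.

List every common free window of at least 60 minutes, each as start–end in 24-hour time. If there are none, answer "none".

Viktor free within 09:00–16:00: 09:15–09:45, 10:00–16:00.
Rania ∩ Viktor: 09:15–09:45, 11:45–12:00, 13:00–13:30, 13:45–14:45.
Rania ∩ Viktor ∩ Hassan: 09:15–09:45, 11:45–12:00, 13:00–13:15, 13:45–14:45.
Windows ≥ 60 min: 13:45–14:45.

13:45–14:45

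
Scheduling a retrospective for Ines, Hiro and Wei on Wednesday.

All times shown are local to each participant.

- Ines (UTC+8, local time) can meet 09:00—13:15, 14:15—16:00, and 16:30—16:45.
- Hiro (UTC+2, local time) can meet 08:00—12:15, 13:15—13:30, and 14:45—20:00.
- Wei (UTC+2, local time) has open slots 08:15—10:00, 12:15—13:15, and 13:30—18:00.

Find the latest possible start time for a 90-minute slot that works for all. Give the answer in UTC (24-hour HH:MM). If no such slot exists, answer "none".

Ines → UTC: 01:00–05:15, 06:15–08:00, 08:30–08:45.
Hiro → UTC: 06:00–10:15, 11:15–11:30, 12:45–18:00.
Wei → UTC: 06:15–08:00, 10:15–11:15, 11:30–16:00.
Ines ∩ Hiro: 06:15–08:00, 08:30–08:45.
Ines ∩ Hiro ∩ Wei: 06:15–08:00.
Windows ≥ 90 min: 06:15–08:00.
Latest start in the last window 06:15–08:00 is 08:00 − 90 min = 06:30.

06:30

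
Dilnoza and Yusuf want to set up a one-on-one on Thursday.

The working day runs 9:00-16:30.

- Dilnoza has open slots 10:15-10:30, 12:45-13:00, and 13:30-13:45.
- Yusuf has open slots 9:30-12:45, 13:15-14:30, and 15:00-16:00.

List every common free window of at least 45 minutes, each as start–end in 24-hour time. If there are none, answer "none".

none

Dilnoza ∩ Yusuf: 10:15–10:30, 13:30–13:45.
Windows ≥ 45 min: (none).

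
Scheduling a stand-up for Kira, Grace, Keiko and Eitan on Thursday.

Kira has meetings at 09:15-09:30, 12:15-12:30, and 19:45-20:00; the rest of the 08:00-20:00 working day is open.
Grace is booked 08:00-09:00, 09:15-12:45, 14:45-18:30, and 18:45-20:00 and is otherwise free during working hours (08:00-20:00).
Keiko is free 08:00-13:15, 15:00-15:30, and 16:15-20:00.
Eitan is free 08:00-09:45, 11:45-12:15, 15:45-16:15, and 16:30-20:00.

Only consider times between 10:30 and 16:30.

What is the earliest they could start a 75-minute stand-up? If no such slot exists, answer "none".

none

Kira free within 08:00–20:00: 08:00–09:15, 09:30–12:15, 12:30–19:45.
Grace free within 08:00–20:00: 09:00–09:15, 12:45–14:45, 18:30–18:45.
Kira ∩ Grace: 09:00–09:15, 12:45–14:45, 18:30–18:45.
Kira ∩ Grace ∩ Keiko: 09:00–09:15, 12:45–13:15, 18:30–18:45.
Kira ∩ Grace ∩ Keiko ∩ Eitan: 09:00–09:15, 18:30–18:45.
Restricted to 10:30–16:30: (none).
Windows ≥ 75 min: (none).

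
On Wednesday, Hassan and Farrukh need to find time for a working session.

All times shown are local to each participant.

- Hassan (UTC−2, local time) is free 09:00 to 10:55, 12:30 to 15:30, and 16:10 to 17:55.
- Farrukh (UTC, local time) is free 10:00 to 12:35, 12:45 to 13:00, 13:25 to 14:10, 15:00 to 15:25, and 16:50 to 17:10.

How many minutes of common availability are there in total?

150 minutes

Hassan → UTC: 11:00–12:55, 14:30–17:30, 18:10–19:55.
Farrukh → UTC: 10:00–12:35, 12:45–13:00, 13:25–14:10, 15:00–15:25, 16:50–17:10.
Hassan ∩ Farrukh: 11:00–12:35, 12:45–12:55, 15:00–15:25, 16:50–17:10.
Total common minutes: 95 + 10 + 25 + 20 = 150.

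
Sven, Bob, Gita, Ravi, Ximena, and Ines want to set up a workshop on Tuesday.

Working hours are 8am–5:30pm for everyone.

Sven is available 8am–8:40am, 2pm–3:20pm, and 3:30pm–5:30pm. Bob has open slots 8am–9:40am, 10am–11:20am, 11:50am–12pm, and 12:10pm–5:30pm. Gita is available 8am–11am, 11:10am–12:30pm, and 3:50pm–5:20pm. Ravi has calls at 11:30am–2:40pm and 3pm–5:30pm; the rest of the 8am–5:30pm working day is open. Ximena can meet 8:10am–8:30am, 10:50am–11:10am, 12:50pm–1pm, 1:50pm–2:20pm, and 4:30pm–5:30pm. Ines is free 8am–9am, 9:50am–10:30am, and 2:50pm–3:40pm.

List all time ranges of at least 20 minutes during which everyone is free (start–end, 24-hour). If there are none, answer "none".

Ravi free within 08:00–17:30: 08:00–11:30, 14:40–15:00.
Sven ∩ Bob: 08:00–08:40, 14:00–15:20, 15:30–17:30.
Sven ∩ Bob ∩ Gita: 08:00–08:40, 15:50–17:20.
Sven ∩ Bob ∩ Gita ∩ Ravi: 08:00–08:40.
Sven ∩ Bob ∩ Gita ∩ Ravi ∩ Ximena: 08:10–08:30.
Sven ∩ Bob ∩ Gita ∩ Ravi ∩ Ximena ∩ Ines: 08:10–08:30.
Windows ≥ 20 min: 08:10–08:30.

08:10–08:30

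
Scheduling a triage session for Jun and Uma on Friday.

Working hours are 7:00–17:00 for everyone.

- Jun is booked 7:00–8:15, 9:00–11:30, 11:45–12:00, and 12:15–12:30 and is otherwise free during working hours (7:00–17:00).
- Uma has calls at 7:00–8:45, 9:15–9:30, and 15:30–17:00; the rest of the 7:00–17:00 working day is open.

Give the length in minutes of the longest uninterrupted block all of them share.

180 minutes

Jun free within 07:00–17:00: 08:15–09:00, 11:30–11:45, 12:00–12:15, 12:30–17:00.
Uma free within 07:00–17:00: 08:45–09:15, 09:30–15:30.
Jun ∩ Uma: 08:45–09:00, 11:30–11:45, 12:00–12:15, 12:30–15:30.
Common window lengths: 15, 15, 15, 180 min; longest is 180.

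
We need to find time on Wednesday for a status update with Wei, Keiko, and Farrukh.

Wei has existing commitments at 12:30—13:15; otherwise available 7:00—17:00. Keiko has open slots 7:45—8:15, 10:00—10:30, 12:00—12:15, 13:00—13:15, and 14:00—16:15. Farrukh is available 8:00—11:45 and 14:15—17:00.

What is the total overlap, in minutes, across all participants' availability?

Wei free within 07:00–17:00: 07:00–12:30, 13:15–17:00.
Wei ∩ Keiko: 07:45–08:15, 10:00–10:30, 12:00–12:15, 14:00–16:15.
Wei ∩ Keiko ∩ Farrukh: 08:00–08:15, 10:00–10:30, 14:15–16:15.
Total common minutes: 15 + 30 + 120 = 165.

165 minutes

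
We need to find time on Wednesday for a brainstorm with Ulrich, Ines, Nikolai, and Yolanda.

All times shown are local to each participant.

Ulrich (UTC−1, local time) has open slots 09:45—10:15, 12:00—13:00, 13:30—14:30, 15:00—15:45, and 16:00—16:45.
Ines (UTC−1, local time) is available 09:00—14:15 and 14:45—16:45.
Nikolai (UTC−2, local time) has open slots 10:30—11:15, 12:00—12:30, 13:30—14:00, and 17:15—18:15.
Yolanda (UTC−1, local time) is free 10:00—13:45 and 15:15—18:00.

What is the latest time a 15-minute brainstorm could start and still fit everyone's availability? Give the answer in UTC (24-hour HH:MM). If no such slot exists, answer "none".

13:00

Ulrich → UTC: 10:45–11:15, 13:00–14:00, 14:30–15:30, 16:00–16:45, 17:00–17:45.
Ines → UTC: 10:00–15:15, 15:45–17:45.
Nikolai → UTC: 12:30–13:15, 14:00–14:30, 15:30–16:00, 19:15–20:15.
Yolanda → UTC: 11:00–14:45, 16:15–19:00.
Ulrich ∩ Ines: 10:45–11:15, 13:00–14:00, 14:30–15:15, 16:00–16:45, 17:00–17:45.
Ulrich ∩ Ines ∩ Nikolai: 13:00–13:15.
Ulrich ∩ Ines ∩ Nikolai ∩ Yolanda: 13:00–13:15.
Windows ≥ 15 min: 13:00–13:15.
Latest start in the last window 13:00–13:15 is 13:15 − 15 min = 13:00.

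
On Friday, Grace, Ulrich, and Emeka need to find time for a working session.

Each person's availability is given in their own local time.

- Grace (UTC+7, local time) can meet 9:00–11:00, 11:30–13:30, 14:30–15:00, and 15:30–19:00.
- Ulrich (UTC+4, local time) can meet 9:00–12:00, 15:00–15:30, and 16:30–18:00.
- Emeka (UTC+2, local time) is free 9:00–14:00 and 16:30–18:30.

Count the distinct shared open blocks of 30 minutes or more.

Grace → UTC: 02:00–04:00, 04:30–06:30, 07:30–08:00, 08:30–12:00.
Ulrich → UTC: 05:00–08:00, 11:00–11:30, 12:30–14:00.
Emeka → UTC: 07:00–12:00, 14:30–16:30.
Grace ∩ Ulrich: 05:00–06:30, 07:30–08:00, 11:00–11:30.
Grace ∩ Ulrich ∩ Emeka: 07:30–08:00, 11:00–11:30.
Windows ≥ 30 min: 07:30–08:00, 11:00–11:30.
That's 2 windows.

2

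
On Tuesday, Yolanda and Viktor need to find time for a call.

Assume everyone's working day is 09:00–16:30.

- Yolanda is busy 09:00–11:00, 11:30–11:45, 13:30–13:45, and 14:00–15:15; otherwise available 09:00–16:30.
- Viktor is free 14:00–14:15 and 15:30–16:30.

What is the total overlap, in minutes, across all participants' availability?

Yolanda free within 09:00–16:30: 11:00–11:30, 11:45–13:30, 13:45–14:00, 15:15–16:30.
Yolanda ∩ Viktor: 15:30–16:30.
Total common minutes: 60.

60 minutes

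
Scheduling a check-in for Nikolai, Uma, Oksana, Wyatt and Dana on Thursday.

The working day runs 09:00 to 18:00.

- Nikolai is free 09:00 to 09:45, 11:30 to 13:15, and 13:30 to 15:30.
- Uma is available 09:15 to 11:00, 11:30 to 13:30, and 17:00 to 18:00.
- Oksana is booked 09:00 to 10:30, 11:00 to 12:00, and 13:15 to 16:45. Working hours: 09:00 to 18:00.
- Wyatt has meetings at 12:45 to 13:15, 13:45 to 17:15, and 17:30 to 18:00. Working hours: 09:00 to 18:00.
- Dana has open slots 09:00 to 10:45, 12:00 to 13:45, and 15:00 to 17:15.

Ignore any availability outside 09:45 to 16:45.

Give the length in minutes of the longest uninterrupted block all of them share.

Oksana free within 09:00–18:00: 10:30–11:00, 12:00–13:15, 16:45–18:00.
Wyatt free within 09:00–18:00: 09:00–12:45, 13:15–13:45, 17:15–17:30.
Nikolai ∩ Uma: 09:15–09:45, 11:30–13:15.
Nikolai ∩ Uma ∩ Oksana: 12:00–13:15.
Nikolai ∩ Uma ∩ Oksana ∩ Wyatt: 12:00–12:45.
Nikolai ∩ Uma ∩ Oksana ∩ Wyatt ∩ Dana: 12:00–12:45.
Restricted to 09:45–16:45: 12:00–12:45.
Single common window of 45 minutes.

45 minutes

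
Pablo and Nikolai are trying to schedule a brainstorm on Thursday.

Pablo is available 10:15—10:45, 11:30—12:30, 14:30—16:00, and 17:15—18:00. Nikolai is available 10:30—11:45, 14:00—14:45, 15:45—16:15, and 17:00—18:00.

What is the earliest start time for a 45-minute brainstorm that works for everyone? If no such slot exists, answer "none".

17:15

Pablo ∩ Nikolai: 10:30–10:45, 11:30–11:45, 14:30–14:45, 15:45–16:00, 17:15–18:00.
Windows ≥ 45 min: 17:15–18:00.
Earliest such window starts at 17:15.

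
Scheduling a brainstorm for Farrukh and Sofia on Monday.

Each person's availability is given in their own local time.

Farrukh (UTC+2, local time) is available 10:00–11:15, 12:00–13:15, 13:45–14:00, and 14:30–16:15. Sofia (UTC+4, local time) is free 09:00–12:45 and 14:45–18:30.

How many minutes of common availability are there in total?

195 minutes

Farrukh → UTC: 08:00–09:15, 10:00–11:15, 11:45–12:00, 12:30–14:15.
Sofia → UTC: 05:00–08:45, 10:45–14:30.
Farrukh ∩ Sofia: 08:00–08:45, 10:45–11:15, 11:45–12:00, 12:30–14:15.
Total common minutes: 45 + 30 + 15 + 105 = 195.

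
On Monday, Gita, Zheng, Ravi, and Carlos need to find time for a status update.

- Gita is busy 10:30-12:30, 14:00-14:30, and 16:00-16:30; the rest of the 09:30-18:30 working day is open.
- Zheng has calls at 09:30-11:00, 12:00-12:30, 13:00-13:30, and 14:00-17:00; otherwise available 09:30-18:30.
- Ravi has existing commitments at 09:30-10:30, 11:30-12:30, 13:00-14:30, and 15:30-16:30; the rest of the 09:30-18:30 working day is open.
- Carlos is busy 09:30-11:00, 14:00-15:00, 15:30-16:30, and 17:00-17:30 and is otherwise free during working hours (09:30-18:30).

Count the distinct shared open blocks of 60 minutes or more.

Gita free within 09:30–18:30: 09:30–10:30, 12:30–14:00, 14:30–16:00, 16:30–18:30.
Zheng free within 09:30–18:30: 11:00–12:00, 12:30–13:00, 13:30–14:00, 17:00–18:30.
Ravi free within 09:30–18:30: 10:30–11:30, 12:30–13:00, 14:30–15:30, 16:30–18:30.
Carlos free within 09:30–18:30: 11:00–14:00, 15:00–15:30, 16:30–17:00, 17:30–18:30.
Gita ∩ Zheng: 12:30–13:00, 13:30–14:00, 17:00–18:30.
Gita ∩ Zheng ∩ Ravi: 12:30–13:00, 17:00–18:30.
Gita ∩ Zheng ∩ Ravi ∩ Carlos: 12:30–13:00, 17:30–18:30.
Windows ≥ 60 min: 17:30–18:30.
That's 1 window.

1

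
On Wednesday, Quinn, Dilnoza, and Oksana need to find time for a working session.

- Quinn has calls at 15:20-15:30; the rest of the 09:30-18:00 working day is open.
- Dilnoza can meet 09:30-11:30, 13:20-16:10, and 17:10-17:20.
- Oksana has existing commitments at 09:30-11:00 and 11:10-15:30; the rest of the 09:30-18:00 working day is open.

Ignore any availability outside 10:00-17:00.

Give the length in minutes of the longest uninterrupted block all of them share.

40 minutes

Quinn free within 09:30–18:00: 09:30–15:20, 15:30–18:00.
Oksana free within 09:30–18:00: 11:00–11:10, 15:30–18:00.
Quinn ∩ Dilnoza: 09:30–11:30, 13:20–15:20, 15:30–16:10, 17:10–17:20.
Quinn ∩ Dilnoza ∩ Oksana: 11:00–11:10, 15:30–16:10, 17:10–17:20.
Restricted to 10:00–17:00: 11:00–11:10, 15:30–16:10.
Common window lengths: 10, 40 min; longest is 40.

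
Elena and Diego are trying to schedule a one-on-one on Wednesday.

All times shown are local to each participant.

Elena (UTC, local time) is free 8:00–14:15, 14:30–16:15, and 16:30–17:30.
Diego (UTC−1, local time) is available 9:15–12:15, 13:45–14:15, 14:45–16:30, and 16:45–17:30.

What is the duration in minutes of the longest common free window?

Elena → UTC: 08:00–14:15, 14:30–16:15, 16:30–17:30.
Diego → UTC: 10:15–13:15, 14:45–15:15, 15:45–17:30, 17:45–18:30.
Elena ∩ Diego: 10:15–13:15, 14:45–15:15, 15:45–16:15, 16:30–17:30.
Common window lengths: 180, 30, 30, 60 min; longest is 180.

180 minutes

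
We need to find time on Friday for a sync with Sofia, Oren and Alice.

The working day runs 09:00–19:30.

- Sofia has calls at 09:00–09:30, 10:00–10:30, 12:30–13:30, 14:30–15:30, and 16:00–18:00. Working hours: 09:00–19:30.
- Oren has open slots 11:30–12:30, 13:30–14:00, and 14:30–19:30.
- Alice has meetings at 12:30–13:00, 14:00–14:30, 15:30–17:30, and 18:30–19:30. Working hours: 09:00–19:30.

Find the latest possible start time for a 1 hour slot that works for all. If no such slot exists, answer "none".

11:30

Sofia free within 09:00–19:30: 09:30–10:00, 10:30–12:30, 13:30–14:30, 15:30–16:00, 18:00–19:30.
Alice free within 09:00–19:30: 09:00–12:30, 13:00–14:00, 14:30–15:30, 17:30–18:30.
Sofia ∩ Oren: 11:30–12:30, 13:30–14:00, 15:30–16:00, 18:00–19:30.
Sofia ∩ Oren ∩ Alice: 11:30–12:30, 13:30–14:00, 18:00–18:30.
Windows ≥ 60 min: 11:30–12:30.
Latest start in the last window 11:30–12:30 is 12:30 − 60 min = 11:30.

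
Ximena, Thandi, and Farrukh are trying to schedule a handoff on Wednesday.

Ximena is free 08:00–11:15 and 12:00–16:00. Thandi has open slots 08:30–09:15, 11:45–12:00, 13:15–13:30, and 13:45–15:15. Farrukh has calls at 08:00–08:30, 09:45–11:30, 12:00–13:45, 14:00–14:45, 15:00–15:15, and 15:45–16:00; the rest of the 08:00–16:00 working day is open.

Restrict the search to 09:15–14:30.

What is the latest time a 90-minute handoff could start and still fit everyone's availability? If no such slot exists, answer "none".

Farrukh free within 08:00–16:00: 08:30–09:45, 11:30–12:00, 13:45–14:00, 14:45–15:00, 15:15–15:45.
Ximena ∩ Thandi: 08:30–09:15, 13:15–13:30, 13:45–15:15.
Ximena ∩ Thandi ∩ Farrukh: 08:30–09:15, 13:45–14:00, 14:45–15:00.
Restricted to 09:15–14:30: 13:45–14:00.
Windows ≥ 90 min: (none).

none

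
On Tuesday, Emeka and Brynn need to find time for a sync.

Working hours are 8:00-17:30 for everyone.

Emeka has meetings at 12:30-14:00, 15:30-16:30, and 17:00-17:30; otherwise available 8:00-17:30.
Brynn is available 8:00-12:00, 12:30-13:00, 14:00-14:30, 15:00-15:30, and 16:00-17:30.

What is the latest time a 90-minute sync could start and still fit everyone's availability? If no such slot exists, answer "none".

Emeka free within 08:00–17:30: 08:00–12:30, 14:00–15:30, 16:30–17:00.
Emeka ∩ Brynn: 08:00–12:00, 14:00–14:30, 15:00–15:30, 16:30–17:00.
Windows ≥ 90 min: 08:00–12:00.
Latest start in the last window 08:00–12:00 is 12:00 − 90 min = 10:30.

10:30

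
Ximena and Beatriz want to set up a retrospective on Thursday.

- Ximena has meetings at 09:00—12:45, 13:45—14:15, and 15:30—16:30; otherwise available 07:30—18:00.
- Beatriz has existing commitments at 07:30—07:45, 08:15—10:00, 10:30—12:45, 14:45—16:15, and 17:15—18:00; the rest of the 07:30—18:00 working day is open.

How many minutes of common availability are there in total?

Ximena free within 07:30–18:00: 07:30–09:00, 12:45–13:45, 14:15–15:30, 16:30–18:00.
Beatriz free within 07:30–18:00: 07:45–08:15, 10:00–10:30, 12:45–14:45, 16:15–17:15.
Ximena ∩ Beatriz: 07:45–08:15, 12:45–13:45, 14:15–14:45, 16:30–17:15.
Total common minutes: 30 + 60 + 30 + 45 = 165.

165 minutes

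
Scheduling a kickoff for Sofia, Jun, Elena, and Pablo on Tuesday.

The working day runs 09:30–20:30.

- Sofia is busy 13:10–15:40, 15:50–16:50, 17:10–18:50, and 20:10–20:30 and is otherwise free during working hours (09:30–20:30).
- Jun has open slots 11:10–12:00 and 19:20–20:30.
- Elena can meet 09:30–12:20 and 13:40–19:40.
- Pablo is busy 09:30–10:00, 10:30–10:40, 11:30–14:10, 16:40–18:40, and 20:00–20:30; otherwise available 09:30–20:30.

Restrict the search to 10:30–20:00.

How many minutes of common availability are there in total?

Sofia free within 09:30–20:30: 09:30–13:10, 15:40–15:50, 16:50–17:10, 18:50–20:10.
Pablo free within 09:30–20:30: 10:00–10:30, 10:40–11:30, 14:10–16:40, 18:40–20:00.
Sofia ∩ Jun: 11:10–12:00, 19:20–20:10.
Sofia ∩ Jun ∩ Elena: 11:10–12:00, 19:20–19:40.
Sofia ∩ Jun ∩ Elena ∩ Pablo: 11:10–11:30, 19:20–19:40.
Restricted to 10:30–20:00: 11:10–11:30, 19:20–19:40.
Total common minutes: 20 + 20 = 40.

40 minutes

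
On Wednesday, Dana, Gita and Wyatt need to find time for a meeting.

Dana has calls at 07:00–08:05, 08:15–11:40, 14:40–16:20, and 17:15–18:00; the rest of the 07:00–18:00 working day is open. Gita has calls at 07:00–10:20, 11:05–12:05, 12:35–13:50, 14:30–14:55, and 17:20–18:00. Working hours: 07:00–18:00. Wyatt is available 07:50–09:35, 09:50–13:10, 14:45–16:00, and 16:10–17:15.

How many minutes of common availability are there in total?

85 minutes

Dana free within 07:00–18:00: 08:05–08:15, 11:40–14:40, 16:20–17:15.
Gita free within 07:00–18:00: 10:20–11:05, 12:05–12:35, 13:50–14:30, 14:55–17:20.
Dana ∩ Gita: 12:05–12:35, 13:50–14:30, 16:20–17:15.
Dana ∩ Gita ∩ Wyatt: 12:05–12:35, 16:20–17:15.
Total common minutes: 30 + 55 = 85.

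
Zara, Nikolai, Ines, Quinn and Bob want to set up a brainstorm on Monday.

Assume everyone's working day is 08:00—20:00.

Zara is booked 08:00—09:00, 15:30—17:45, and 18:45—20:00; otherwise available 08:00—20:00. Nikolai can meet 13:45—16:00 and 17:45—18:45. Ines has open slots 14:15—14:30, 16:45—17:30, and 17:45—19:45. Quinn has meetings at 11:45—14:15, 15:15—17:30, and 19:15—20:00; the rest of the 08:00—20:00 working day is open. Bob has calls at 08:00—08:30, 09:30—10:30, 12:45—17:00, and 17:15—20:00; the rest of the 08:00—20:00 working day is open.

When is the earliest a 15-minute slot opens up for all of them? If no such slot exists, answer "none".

none

Zara free within 08:00–20:00: 09:00–15:30, 17:45–18:45.
Quinn free within 08:00–20:00: 08:00–11:45, 14:15–15:15, 17:30–19:15.
Bob free within 08:00–20:00: 08:30–09:30, 10:30–12:45, 17:00–17:15.
Zara ∩ Nikolai: 13:45–15:30, 17:45–18:45.
Zara ∩ Nikolai ∩ Ines: 14:15–14:30, 17:45–18:45.
Zara ∩ Nikolai ∩ Ines ∩ Quinn: 14:15–14:30, 17:45–18:45.
Zara ∩ Nikolai ∩ Ines ∩ Quinn ∩ Bob: (none).
Windows ≥ 15 min: (none).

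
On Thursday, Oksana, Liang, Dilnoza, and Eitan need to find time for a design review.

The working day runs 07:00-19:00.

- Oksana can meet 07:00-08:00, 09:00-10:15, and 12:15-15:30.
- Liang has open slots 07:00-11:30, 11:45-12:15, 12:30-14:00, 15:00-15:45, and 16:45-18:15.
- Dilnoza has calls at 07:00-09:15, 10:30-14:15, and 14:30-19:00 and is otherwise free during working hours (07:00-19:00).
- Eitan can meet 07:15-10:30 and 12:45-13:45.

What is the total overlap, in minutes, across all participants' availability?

60 minutes

Dilnoza free within 07:00–19:00: 09:15–10:30, 14:15–14:30.
Oksana ∩ Liang: 07:00–08:00, 09:00–10:15, 12:30–14:00, 15:00–15:30.
Oksana ∩ Liang ∩ Dilnoza: 09:15–10:15.
Oksana ∩ Liang ∩ Dilnoza ∩ Eitan: 09:15–10:15.
Total common minutes: 60.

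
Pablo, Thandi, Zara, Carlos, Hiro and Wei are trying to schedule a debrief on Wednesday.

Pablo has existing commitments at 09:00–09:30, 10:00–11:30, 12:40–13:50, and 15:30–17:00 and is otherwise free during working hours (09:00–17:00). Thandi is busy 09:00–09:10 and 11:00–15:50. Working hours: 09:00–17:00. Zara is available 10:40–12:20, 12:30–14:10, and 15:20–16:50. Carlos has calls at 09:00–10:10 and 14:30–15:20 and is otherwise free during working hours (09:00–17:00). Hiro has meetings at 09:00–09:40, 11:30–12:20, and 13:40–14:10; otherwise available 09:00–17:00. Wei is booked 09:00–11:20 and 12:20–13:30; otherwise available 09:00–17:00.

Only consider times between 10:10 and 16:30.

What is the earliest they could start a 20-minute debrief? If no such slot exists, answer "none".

Pablo free within 09:00–17:00: 09:30–10:00, 11:30–12:40, 13:50–15:30.
Thandi free within 09:00–17:00: 09:10–11:00, 15:50–17:00.
Carlos free within 09:00–17:00: 10:10–14:30, 15:20–17:00.
Hiro free within 09:00–17:00: 09:40–11:30, 12:20–13:40, 14:10–17:00.
Wei free within 09:00–17:00: 11:20–12:20, 13:30–17:00.
Pablo ∩ Thandi: 09:30–10:00.
Pablo ∩ Thandi ∩ Zara: (none).
Pablo ∩ Thandi ∩ Zara ∩ Carlos: (none).
Pablo ∩ Thandi ∩ Zara ∩ Carlos ∩ Hiro: (none).
Pablo ∩ Thandi ∩ Zara ∩ Carlos ∩ Hiro ∩ Wei: (none).
Restricted to 10:10–16:30: (none).
Windows ≥ 20 min: (none).

none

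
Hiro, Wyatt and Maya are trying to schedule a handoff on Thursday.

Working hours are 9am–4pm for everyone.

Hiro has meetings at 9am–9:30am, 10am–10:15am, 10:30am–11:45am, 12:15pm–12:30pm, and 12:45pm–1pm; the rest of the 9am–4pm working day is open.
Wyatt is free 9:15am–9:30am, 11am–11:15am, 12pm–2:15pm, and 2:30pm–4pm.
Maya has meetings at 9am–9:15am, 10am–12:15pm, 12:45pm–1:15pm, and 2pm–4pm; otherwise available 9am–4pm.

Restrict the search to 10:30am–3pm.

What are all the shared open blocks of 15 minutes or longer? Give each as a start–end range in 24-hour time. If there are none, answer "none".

Hiro free within 09:00–16:00: 09:30–10:00, 10:15–10:30, 11:45–12:15, 12:30–12:45, 13:00–16:00.
Maya free within 09:00–16:00: 09:15–10:00, 12:15–12:45, 13:15–14:00.
Hiro ∩ Wyatt: 12:00–12:15, 12:30–12:45, 13:00–14:15, 14:30–16:00.
Hiro ∩ Wyatt ∩ Maya: 12:30–12:45, 13:15–14:00.
Restricted to 10:30–15:00: 12:30–12:45, 13:15–14:00.
Windows ≥ 15 min: 12:30–12:45, 13:15–14:00.

12:30–12:45, 13:15–14:00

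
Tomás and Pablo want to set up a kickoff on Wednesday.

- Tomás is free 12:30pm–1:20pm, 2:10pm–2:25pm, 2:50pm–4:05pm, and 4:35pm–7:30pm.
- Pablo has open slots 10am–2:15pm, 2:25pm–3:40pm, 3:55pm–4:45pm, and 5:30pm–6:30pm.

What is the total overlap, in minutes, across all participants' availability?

Tomás ∩ Pablo: 12:30–13:20, 14:10–14:15, 14:50–15:40, 15:55–16:05, 16:35–16:45, 17:30–18:30.
Total common minutes: 50 + 5 + 50 + 10 + 10 + 60 = 185.

185 minutes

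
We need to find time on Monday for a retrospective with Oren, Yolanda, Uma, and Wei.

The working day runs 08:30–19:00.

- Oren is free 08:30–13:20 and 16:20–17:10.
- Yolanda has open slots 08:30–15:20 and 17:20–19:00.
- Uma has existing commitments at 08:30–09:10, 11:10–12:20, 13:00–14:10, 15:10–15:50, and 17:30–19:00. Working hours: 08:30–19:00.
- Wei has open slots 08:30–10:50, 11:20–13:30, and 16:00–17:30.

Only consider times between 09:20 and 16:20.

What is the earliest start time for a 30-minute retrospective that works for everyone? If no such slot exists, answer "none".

Uma free within 08:30–19:00: 09:10–11:10, 12:20–13:00, 14:10–15:10, 15:50–17:30.
Oren ∩ Yolanda: 08:30–13:20.
Oren ∩ Yolanda ∩ Uma: 09:10–11:10, 12:20–13:00.
Oren ∩ Yolanda ∩ Uma ∩ Wei: 09:10–10:50, 12:20–13:00.
Restricted to 09:20–16:20: 09:20–10:50, 12:20–13:00.
Windows ≥ 30 min: 09:20–10:50, 12:20–13:00.
Earliest such window starts at 09:20.

09:20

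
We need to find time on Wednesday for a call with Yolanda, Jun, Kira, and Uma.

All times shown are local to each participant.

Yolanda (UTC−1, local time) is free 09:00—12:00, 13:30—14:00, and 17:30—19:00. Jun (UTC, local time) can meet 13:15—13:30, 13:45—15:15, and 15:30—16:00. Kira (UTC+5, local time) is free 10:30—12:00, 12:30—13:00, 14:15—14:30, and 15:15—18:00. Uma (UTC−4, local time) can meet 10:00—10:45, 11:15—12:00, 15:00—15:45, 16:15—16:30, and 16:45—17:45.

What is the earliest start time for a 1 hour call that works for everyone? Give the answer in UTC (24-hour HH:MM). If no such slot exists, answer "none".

none

Yolanda → UTC: 10:00–13:00, 14:30–15:00, 18:30–20:00.
Jun → UTC: 13:15–13:30, 13:45–15:15, 15:30–16:00.
Kira → UTC: 05:30–07:00, 07:30–08:00, 09:15–09:30, 10:15–13:00.
Uma → UTC: 14:00–14:45, 15:15–16:00, 19:00–19:45, 20:15–20:30, 20:45–21:45.
Yolanda ∩ Jun: 14:30–15:00.
Yolanda ∩ Jun ∩ Kira: (none).
Yolanda ∩ Jun ∩ Kira ∩ Uma: (none).
Windows ≥ 60 min: (none).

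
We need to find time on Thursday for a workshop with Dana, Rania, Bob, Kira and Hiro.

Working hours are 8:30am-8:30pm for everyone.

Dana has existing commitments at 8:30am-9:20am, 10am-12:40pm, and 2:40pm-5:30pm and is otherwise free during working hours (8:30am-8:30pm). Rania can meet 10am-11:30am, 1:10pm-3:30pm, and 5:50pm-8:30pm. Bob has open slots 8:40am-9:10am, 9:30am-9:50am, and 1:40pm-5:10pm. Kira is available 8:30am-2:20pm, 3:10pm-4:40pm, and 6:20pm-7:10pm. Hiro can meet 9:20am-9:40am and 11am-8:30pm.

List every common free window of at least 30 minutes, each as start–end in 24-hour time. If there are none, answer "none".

Dana free within 08:30–20:30: 09:20–10:00, 12:40–14:40, 17:30–20:30.
Dana ∩ Rania: 13:10–14:40, 17:50–20:30.
Dana ∩ Rania ∩ Bob: 13:40–14:40.
Dana ∩ Rania ∩ Bob ∩ Kira: 13:40–14:20.
Dana ∩ Rania ∩ Bob ∩ Kira ∩ Hiro: 13:40–14:20.
Windows ≥ 30 min: 13:40–14:20.

13:40–14:20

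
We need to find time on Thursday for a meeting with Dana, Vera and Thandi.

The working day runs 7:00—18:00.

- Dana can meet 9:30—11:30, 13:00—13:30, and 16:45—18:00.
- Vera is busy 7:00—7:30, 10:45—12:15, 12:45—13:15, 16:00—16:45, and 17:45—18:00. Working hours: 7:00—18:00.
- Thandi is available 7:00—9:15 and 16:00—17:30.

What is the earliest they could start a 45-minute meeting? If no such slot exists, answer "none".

Vera free within 07:00–18:00: 07:30–10:45, 12:15–12:45, 13:15–16:00, 16:45–17:45.
Dana ∩ Vera: 09:30–10:45, 13:15–13:30, 16:45–17:45.
Dana ∩ Vera ∩ Thandi: 16:45–17:30.
Windows ≥ 45 min: 16:45–17:30.
Earliest such window starts at 16:45.

16:45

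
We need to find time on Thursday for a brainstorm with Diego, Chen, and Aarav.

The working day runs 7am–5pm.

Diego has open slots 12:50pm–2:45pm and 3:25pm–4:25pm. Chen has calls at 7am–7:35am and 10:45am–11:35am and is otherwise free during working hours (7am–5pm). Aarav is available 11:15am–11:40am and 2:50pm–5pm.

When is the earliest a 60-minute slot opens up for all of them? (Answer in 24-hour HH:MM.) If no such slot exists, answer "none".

15:25

Chen free within 07:00–17:00: 07:35–10:45, 11:35–17:00.
Diego ∩ Chen: 12:50–14:45, 15:25–16:25.
Diego ∩ Chen ∩ Aarav: 15:25–16:25.
Windows ≥ 60 min: 15:25–16:25.
Earliest such window starts at 15:25.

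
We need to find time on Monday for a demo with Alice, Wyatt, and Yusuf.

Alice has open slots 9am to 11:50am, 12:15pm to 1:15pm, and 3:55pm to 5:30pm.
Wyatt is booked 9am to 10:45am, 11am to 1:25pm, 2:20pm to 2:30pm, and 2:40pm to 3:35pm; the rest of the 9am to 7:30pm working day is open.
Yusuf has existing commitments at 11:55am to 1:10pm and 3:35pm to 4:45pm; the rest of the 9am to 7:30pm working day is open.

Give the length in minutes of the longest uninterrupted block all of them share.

45 minutes

Wyatt free within 09:00–19:30: 10:45–11:00, 13:25–14:20, 14:30–14:40, 15:35–19:30.
Yusuf free within 09:00–19:30: 09:00–11:55, 13:10–15:35, 16:45–19:30.
Alice ∩ Wyatt: 10:45–11:00, 15:55–17:30.
Alice ∩ Wyatt ∩ Yusuf: 10:45–11:00, 16:45–17:30.
Common window lengths: 15, 45 min; longest is 45.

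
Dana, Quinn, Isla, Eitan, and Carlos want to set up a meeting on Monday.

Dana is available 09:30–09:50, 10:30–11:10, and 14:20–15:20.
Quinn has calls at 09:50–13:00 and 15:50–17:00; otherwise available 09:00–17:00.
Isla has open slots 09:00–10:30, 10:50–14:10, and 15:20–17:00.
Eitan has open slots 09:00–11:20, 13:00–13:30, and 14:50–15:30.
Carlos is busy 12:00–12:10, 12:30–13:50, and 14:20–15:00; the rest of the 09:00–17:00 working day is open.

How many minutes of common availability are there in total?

Quinn free within 09:00–17:00: 09:00–09:50, 13:00–15:50.
Carlos free within 09:00–17:00: 09:00–12:00, 12:10–12:30, 13:50–14:20, 15:00–17:00.
Dana ∩ Quinn: 09:30–09:50, 14:20–15:20.
Dana ∩ Quinn ∩ Isla: 09:30–09:50.
Dana ∩ Quinn ∩ Isla ∩ Eitan: 09:30–09:50.
Dana ∩ Quinn ∩ Isla ∩ Eitan ∩ Carlos: 09:30–09:50.
Total common minutes: 20.

20 minutes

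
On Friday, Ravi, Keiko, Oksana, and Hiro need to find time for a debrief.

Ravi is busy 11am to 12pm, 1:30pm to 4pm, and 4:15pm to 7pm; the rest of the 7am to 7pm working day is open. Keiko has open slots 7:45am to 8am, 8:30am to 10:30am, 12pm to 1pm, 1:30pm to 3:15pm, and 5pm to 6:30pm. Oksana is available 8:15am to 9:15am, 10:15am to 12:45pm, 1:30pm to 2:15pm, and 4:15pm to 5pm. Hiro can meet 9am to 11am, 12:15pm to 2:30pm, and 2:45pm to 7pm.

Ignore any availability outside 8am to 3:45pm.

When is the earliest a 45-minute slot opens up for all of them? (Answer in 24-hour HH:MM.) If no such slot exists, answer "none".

none

Ravi free within 07:00–19:00: 07:00–11:00, 12:00–13:30, 16:00–16:15.
Ravi ∩ Keiko: 07:45–08:00, 08:30–10:30, 12:00–13:00.
Ravi ∩ Keiko ∩ Oksana: 08:30–09:15, 10:15–10:30, 12:00–12:45.
Ravi ∩ Keiko ∩ Oksana ∩ Hiro: 09:00–09:15, 10:15–10:30, 12:15–12:45.
Restricted to 08:00–15:45: 09:00–09:15, 10:15–10:30, 12:15–12:45.
Windows ≥ 45 min: (none).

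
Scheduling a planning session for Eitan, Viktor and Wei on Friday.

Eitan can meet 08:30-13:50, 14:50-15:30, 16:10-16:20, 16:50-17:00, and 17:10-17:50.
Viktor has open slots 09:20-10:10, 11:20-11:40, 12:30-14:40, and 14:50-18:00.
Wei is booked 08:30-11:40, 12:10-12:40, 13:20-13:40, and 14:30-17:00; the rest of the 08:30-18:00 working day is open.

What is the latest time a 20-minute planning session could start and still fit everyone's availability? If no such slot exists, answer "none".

17:30

Wei free within 08:30–18:00: 11:40–12:10, 12:40–13:20, 13:40–14:30, 17:00–18:00.
Eitan ∩ Viktor: 09:20–10:10, 11:20–11:40, 12:30–13:50, 14:50–15:30, 16:10–16:20, 16:50–17:00, 17:10–17:50.
Eitan ∩ Viktor ∩ Wei: 12:40–13:20, 13:40–13:50, 17:10–17:50.
Windows ≥ 20 min: 12:40–13:20, 17:10–17:50.
Latest start in the last window 17:10–17:50 is 17:50 − 20 min = 17:30.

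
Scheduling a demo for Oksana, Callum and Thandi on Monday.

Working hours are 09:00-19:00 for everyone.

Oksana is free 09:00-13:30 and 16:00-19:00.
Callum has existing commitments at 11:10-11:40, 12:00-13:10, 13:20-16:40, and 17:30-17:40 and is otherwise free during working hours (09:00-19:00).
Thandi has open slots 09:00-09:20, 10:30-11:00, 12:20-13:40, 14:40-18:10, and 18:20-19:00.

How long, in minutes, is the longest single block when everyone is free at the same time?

Callum free within 09:00–19:00: 09:00–11:10, 11:40–12:00, 13:10–13:20, 16:40–17:30, 17:40–19:00.
Oksana ∩ Callum: 09:00–11:10, 11:40–12:00, 13:10–13:20, 16:40–17:30, 17:40–19:00.
Oksana ∩ Callum ∩ Thandi: 09:00–09:20, 10:30–11:00, 13:10–13:20, 16:40–17:30, 17:40–18:10, 18:20–19:00.
Common window lengths: 20, 30, 10, 50, 30, 40 min; longest is 50.

50 minutes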